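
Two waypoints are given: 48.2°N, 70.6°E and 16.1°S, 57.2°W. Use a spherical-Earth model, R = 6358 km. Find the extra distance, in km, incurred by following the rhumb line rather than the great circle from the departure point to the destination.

Great circle: cos σ = sin φ₁ sin φ₂ + cos φ₁ cos φ₂ cos Δλ,  σ = 2.2133 rad → d_gc = 14072.396 km
Rhumb line: Δψ = -1.2475, q = Δφ/Δψ = 0.8996, d_rh = R√(Δφ²+q²Δλ²) = 14617.901 km
Excess = 14617.901 − 14072.396 = 545.505 ≈ 546 km

546 km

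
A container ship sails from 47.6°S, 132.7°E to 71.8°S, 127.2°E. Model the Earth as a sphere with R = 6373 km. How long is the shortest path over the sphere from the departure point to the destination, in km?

2707 km

Haversine: a = sin²(Δφ/2)+cos φ₁ cos φ₂ sin²(Δλ/2) = 0.04442;  σ = 2·atan2(√a,√(1−a))
σ = 24.335° → d = Rσ = 6373·0.42473 = 2707 km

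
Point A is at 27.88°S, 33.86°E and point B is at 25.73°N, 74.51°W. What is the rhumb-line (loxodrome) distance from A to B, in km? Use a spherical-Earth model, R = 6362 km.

13024 km

Δψ = ln[tan(π/4+φ₂/2)/tan(π/4+φ₁/2)] = +0.9720;  Δφ = +0.9357 rad,  Δλ = -1.8914 rad
q = Δφ/Δψ = 0.9626
d = R·√(Δφ² + q²Δλ²) = 6362·2.04708 = 13024 km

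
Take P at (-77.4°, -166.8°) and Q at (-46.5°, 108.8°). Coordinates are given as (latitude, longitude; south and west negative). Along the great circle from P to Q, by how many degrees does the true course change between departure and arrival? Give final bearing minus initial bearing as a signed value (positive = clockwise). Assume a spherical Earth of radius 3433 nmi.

Initial bearing θ₁ = atan2(sin Δλ cos φ₂, cos φ₁ sin φ₂ − sin φ₁ cos φ₂ cos Δλ) = 262.30°
Final bearing θ₂ = (initial bearing from the destination back to the start) + 180° = 341.70°
Δθ = θ₂ − θ₁ = +79.4°

+79.4°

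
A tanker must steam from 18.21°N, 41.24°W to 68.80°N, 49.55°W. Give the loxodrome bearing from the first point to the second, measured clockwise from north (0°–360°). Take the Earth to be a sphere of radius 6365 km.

353.9°

Δψ = ln[tan(π/4+φ₂/2)/tan(π/4+φ₁/2)] = +1.3526
Δλ = -0.1450 rad (taken the short way round)
course = atan2(Δλ, Δψ) = 353.88°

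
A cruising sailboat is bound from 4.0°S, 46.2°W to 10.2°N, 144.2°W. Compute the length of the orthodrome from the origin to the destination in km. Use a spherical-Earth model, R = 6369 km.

cos σ = sin φ₁ sin φ₂ + cos φ₁ cos φ₂ cos Δλ
      = sin(-4.00°)sin(10.20°) + cos(-4.00°)cos(10.20°)cos(-98.00°) = -0.1490
σ = 98.569° → d = Rσ = 6369·1.72035 = 10957 km

10957 km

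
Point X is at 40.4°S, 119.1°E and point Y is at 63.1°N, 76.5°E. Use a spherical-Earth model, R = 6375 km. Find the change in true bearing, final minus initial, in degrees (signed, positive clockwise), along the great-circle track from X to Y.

Initial bearing θ₁ = atan2(sin Δλ cos φ₂, cos φ₁ sin φ₂ − sin φ₁ cos φ₂ cos Δλ) = 341.11°
Final bearing θ₂ = (initial bearing from the destination back to the start) + 180° = 326.98°
Δθ = θ₂ − θ₁ = -14.1°

-14.1°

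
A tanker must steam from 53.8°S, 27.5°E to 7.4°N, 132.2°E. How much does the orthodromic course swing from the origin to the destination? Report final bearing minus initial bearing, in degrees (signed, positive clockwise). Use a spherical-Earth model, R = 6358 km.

-61.4°

At departure: θ₁ = atan2(sin Δλ cos φ₂, cos φ₁ sin φ₂ − sin φ₁ cos φ₂ cos Δλ) = 97.54°
At arrival: θ₂ = atan2(sin Δλ cos φ₁, −cos φ₂ sin φ₁ + sin φ₂ cos φ₁ cos Δλ) = 36.19°
Δθ = θ₂ − θ₁ = -61.4°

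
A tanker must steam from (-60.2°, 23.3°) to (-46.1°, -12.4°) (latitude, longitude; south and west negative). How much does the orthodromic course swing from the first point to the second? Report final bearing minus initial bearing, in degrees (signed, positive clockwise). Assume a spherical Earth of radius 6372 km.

Initial bearing θ₁ = atan2(sin Δλ cos φ₂, cos φ₁ sin φ₂ − sin φ₁ cos φ₂ cos Δλ) = 287.88°
Final bearing θ₂ = (initial bearing from the destination back to the start) + 180° = 316.99°
Δθ = θ₂ − θ₁ = +29.1°

+29.1°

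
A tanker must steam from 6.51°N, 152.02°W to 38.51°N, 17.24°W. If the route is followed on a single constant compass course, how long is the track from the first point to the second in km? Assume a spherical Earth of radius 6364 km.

14042 km

Rhumb course C = atan2(Δλ, Δψ) with Δψ = ln[tan(π/4+φ₂/2)/tan(π/4+φ₁/2)] = +0.6155, Δλ = +2.3524 → C = 75.34°
d = R·|Δφ| / |cos C| = 6364·0.55851 / 0.25311 = 14042 km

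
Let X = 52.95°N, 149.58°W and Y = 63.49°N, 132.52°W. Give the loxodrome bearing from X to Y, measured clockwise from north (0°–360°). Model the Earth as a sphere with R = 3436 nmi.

40.2°

Δψ = ln[tan(π/4+φ₂/2)/tan(π/4+φ₁/2)] = +0.3524
Δλ = +0.2978 rad (taken the short way round)
course = atan2(Δλ, Δψ) = 40.20°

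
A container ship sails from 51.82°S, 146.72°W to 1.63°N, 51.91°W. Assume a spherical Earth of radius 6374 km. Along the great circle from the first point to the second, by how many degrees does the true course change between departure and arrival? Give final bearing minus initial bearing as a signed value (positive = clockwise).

-54.6°

Initial bearing θ₁ = atan2(sin Δλ cos φ₂, cos φ₁ sin φ₂ − sin φ₁ cos φ₂ cos Δλ) = 92.78°
Final bearing θ₂ = (initial bearing from the destination back to the start) + 180° = 38.15°
Δθ = θ₂ − θ₁ = -54.6°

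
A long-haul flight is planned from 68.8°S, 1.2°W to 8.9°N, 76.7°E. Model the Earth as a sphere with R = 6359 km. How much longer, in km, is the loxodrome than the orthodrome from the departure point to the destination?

Great circle: cos σ = sin φ₁ sin φ₂ + cos φ₁ cos φ₂ cos Δλ,  σ = 1.6402 rad → d_gc = 10430.0 km
Rhumb line: Δψ = +1.8318, q = Δφ/Δψ = 0.7403, d_rh = R√(Δφ²+q²Δλ²) = 10739.3 km
Excess = 10739.3 − 10430.0 = 309.3 ≈ 309 km

309 km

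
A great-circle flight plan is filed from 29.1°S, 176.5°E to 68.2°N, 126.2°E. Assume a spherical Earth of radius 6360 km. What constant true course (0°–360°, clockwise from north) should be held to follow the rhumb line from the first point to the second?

Meridional parts: M(φ₁)=-0.5312, M(φ₂)=+1.6473 → ΔM = +2.1785;  Δλ = -0.8779 rad
tan C = Δλ / ΔM = -0.4030 → C = 338.05°

338.1°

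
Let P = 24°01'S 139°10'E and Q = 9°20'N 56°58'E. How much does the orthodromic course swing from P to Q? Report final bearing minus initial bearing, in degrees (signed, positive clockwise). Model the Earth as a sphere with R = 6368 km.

At departure: θ₁ = atan2(sin Δλ cos φ₂, cos φ₁ sin φ₂ − sin φ₁ cos φ₂ cos Δλ) = 281.71°
At arrival: θ₂ = atan2(sin Δλ cos φ₁, −cos φ₂ sin φ₁ + sin φ₂ cos φ₁ cos Δλ) = 294.99°
Δθ = θ₂ − θ₁ = +13.3°

+13.3°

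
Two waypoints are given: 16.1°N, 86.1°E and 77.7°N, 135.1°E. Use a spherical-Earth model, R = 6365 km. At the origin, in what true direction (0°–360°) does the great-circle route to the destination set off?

N = sin Δλ·cos φ₂ = +0.1608;  D = cos φ₁ sin φ₂ − sin φ₁ cos φ₂ cos Δλ = +0.9000
initial course = atan2(N, D) = 10.13°

10.1°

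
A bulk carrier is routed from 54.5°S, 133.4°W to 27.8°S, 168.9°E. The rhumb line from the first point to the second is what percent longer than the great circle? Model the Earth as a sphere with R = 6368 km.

Great circle: σ = 0.8577 rad → d_gc = Rσ = 5461.8 km
Rhumb: Δφ = +0.4660, Δλ = -1.0071, Δψ = +0.6337, q = Δφ/Δψ = 0.7354 → d_rh = R√(Δφ²+q²Δλ²) = 5572.0 km
Excess = (5572.0 − 5461.8) / 5461.8 = 110.2 / 5461.8 = 2.02% ≈ 2.0%

2.0%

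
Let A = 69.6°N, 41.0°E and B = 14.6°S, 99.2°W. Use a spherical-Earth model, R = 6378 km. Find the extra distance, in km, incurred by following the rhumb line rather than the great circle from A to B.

Great circle: cos σ = sin φ₁ sin φ₂ + cos φ₁ cos φ₂ cos Δλ,  σ = 2.0891 rad → d_gc = 13324.3 km
Rhumb line: Δψ = -1.9728, q = Δφ/Δψ = 0.7449, d_rh = R√(Δφ²+q²Δλ²) = 14933.3 km
Excess = 14933.3 − 13324.3 = 1609.0 ≈ 1609 km

1609 km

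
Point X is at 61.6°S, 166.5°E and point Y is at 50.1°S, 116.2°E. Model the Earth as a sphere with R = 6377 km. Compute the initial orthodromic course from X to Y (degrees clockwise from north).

θ = atan2( sin Δλ·cos φ₂ ,  cos φ₁ sin φ₂ − sin φ₁ cos φ₂ cos Δλ )
  = atan2(-0.4935, -0.0045) = 269.48°

269.5°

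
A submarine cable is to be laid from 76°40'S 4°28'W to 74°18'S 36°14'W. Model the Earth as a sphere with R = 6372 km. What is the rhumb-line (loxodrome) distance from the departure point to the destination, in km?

Rhumb course C = atan2(Δλ, Δψ) with Δψ = ln[tan(π/4+φ₂/2)/tan(π/4+φ₁/2)] = +0.1652, Δλ = -0.5544 → C = 286.59°
d = R·|Δφ| / |cos C| = 6372·0.04131 / 0.28548 = 922 km

922 km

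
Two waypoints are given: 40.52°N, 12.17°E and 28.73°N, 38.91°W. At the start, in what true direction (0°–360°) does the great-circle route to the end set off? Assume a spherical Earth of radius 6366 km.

N = sin Δλ·cos φ₂ = -0.6822;  D = cos φ₁ sin φ₂ − sin φ₁ cos φ₂ cos Δλ = +0.0075
initial course = atan2(N, D) = 270.63°

270.6°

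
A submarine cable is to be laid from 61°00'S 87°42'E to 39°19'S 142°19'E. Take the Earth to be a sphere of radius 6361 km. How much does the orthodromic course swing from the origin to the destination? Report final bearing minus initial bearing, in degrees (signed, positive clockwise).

-44.0°

Initial bearing θ₁ = atan2(sin Δλ cos φ₂, cos φ₁ sin φ₂ − sin φ₁ cos φ₂ cos Δλ) = 82.36°
Final bearing θ₂ = (initial bearing from the destination back to the start) + 180° = 38.40°
Δθ = θ₂ − θ₁ = -44.0°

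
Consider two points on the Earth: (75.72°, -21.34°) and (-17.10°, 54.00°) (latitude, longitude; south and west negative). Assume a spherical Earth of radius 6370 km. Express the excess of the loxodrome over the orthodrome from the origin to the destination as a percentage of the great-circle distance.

Great circle: σ = 1.7980 rad → d_gc = Rσ = 11453.5 km
Rhumb: Δφ = -1.6200, Δλ = +1.3149, Δψ = -2.3803, q = Δφ/Δψ = 0.6806 → d_rh = R√(Δφ²+q²Δλ²) = 11789.4 km
Excess = (11789.4 − 11453.5) / 11453.5 = 335.9 / 11453.5 = 2.93% ≈ 2.9%

2.9%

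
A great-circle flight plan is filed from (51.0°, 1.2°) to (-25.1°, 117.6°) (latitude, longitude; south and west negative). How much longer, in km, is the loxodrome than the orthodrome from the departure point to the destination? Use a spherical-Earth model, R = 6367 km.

329 km

Great circle: cos σ = sin φ₁ sin φ₂ + cos φ₁ cos φ₂ cos Δλ,  σ = 2.1933 rad → d_gc = 13964.6 km
Rhumb line: Δψ = -1.4909, q = Δφ/Δψ = 0.8909, d_rh = R√(Δφ²+q²Δλ²) = 14293.3 km
Excess = 14293.3 − 13964.6 = 328.7 ≈ 329 km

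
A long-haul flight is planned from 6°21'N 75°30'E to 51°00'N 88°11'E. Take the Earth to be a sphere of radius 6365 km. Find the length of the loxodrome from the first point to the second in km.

Rhumb course C = atan2(Δλ, Δψ) with Δψ = ln[tan(π/4+φ₂/2)/tan(π/4+φ₁/2)] = +0.9271, Δλ = +0.2214 → C = 13.43°
d = R·|Δφ| / |cos C| = 6365·0.77929 / 0.97266 = 5100 km

5100 km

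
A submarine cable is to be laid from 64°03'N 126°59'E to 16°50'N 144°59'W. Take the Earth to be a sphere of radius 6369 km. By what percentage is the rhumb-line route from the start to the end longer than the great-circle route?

Great circle: σ = 1.2925 rad → d_gc = Rσ = 8231.6 km
Rhumb: Δφ = -0.8241, Δλ = +1.5365, Δψ = -1.1698, q = Δφ/Δψ = 0.7045 → d_rh = R√(Δφ²+q²Δλ²) = 8664.5 km
Excess = (8664.5 − 8231.6) / 8231.6 = 432.9 / 8231.6 = 5.26% ≈ 5.3%

5.3%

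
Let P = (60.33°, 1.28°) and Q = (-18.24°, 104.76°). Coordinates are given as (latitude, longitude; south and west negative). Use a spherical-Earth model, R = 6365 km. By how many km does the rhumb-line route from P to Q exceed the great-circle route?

Great circle: cos σ = sin φ₁ sin φ₂ + cos φ₁ cos φ₂ cos Δλ,  σ = 1.9623 rad → d_gc = 12489.9 km
Rhumb line: Δψ = -1.6524, q = Δφ/Δψ = 0.8299, d_rh = R√(Δφ²+q²Δλ²) = 12930.5 km
Excess = 12930.5 − 12489.9 = 440.6 ≈ 441 km

441 km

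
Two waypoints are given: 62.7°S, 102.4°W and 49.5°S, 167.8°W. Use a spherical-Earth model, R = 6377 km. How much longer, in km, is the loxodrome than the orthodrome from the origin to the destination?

Great circle: cos σ = sin φ₁ sin φ₂ + cos φ₁ cos φ₂ cos Δλ,  σ = 0.6440 rad → d_gc = 4106.72 km
Rhumb line: Δψ = +0.4181, q = Δφ/Δψ = 0.5510, d_rh = R√(Δφ²+q²Δλ²) = 4271.18 km
Excess = 4271.18 − 4106.72 = 164.46 ≈ 164 km

164 km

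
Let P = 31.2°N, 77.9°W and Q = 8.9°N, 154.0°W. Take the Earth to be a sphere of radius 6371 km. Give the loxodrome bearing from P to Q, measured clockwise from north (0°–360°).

252.5°

Meridional parts: M(φ₁)=+0.5736, M(φ₂)=+0.1560 → ΔM = -0.4177;  Δλ = -1.3282 rad
tan C = Δλ / ΔM = +3.1800 → C = 252.54°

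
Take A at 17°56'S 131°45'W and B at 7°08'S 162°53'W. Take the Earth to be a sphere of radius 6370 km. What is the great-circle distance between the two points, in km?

3578 km

cos σ = sin φ₁ sin φ₂ + cos φ₁ cos φ₂ cos Δλ
      = sin(-17.93°)sin(-7.13°) + cos(-17.93°)cos(-7.13°)cos(-31.13°) = 0.8463
σ = 32.187° → d = Rσ = 6370·0.56177 = 3578 km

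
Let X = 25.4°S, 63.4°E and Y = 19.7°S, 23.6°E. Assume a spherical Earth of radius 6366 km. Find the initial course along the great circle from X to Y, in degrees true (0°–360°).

270.5°

θ = atan2( sin Δλ·cos φ₂ ,  cos φ₁ sin φ₂ − sin φ₁ cos φ₂ cos Δλ )
  = atan2(-0.6026, +0.0057) = 270.55°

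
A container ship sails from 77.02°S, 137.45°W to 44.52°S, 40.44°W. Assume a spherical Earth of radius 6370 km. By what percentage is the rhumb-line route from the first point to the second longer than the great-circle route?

Great circle: σ = 0.8450 rad → d_gc = Rσ = 5382.9 km
Rhumb: Δφ = +0.5672, Δλ = +1.6931, Δψ = +1.3041, q = Δφ/Δψ = 0.4350 → d_rh = R√(Δφ²+q²Δλ²) = 5921.4 km
Excess = (5921.4 − 5382.9) / 5382.9 = 538.5 / 5382.9 = 10.00% ≈ 10.0%

10.0%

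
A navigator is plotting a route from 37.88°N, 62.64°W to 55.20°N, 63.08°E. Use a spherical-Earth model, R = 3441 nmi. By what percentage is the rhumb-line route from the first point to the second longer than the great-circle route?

Great circle: σ = 1.3272 rad → d_gc = Rσ = 4566.9 nmi
Rhumb: Δφ = +0.3023, Δλ = +2.1942, Δψ = +0.4450, q = Δφ/Δψ = 0.6793 → d_rh = R√(Δφ²+q²Δλ²) = 5233.4 nmi
Excess = (5233.4 − 4566.9) / 4566.9 = 666.5 / 4566.9 = 14.59% ≈ 14.6%

14.6%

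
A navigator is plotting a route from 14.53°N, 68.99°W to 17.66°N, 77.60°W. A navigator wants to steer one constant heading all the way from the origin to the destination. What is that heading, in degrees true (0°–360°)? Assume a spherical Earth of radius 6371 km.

Meridional parts: M(φ₁)=+0.2564, M(φ₂)=+0.3132 → ΔM = +0.0569;  Δλ = -0.1503 rad
tan C = Δλ / ΔM = -2.6426 → C = 290.73°

290.7°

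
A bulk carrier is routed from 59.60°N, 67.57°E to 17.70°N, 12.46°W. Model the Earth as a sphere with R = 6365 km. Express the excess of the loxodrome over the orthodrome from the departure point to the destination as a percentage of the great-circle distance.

Great circle: σ = 1.2178 rad → d_gc = Rσ = 7751.4 km
Rhumb: Δφ = -0.7313, Δλ = -1.3968, Δψ = -0.9891, q = Δφ/Δψ = 0.7393 → d_rh = R√(Δφ²+q²Δλ²) = 8054.3 km
Excess = (8054.3 − 7751.4) / 7751.4 = 302.9 / 7751.4 = 3.91% ≈ 3.9%

3.9%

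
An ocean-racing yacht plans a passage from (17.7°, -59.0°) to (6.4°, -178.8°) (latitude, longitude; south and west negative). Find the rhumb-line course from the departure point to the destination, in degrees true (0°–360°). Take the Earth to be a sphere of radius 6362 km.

264.5°

Meridional parts: M(φ₁)=+0.3140, M(φ₂)=+0.1119 → ΔM = -0.2020;  Δλ = -2.0909 rad
tan C = Δλ / ΔM = +10.3498 → C = 264.48°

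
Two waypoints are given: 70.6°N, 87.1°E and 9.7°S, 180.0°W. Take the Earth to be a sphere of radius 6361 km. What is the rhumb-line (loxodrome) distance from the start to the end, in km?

11627 km

Rhumb course C = atan2(Δλ, Δψ) with Δψ = ln[tan(π/4+φ₂/2)/tan(π/4+φ₁/2)] = -1.9366, Δλ = +1.6214 → C = 140.06°
d = R·|Δφ| / |cos C| = 6361·1.40150 / 0.76674 = 11627 km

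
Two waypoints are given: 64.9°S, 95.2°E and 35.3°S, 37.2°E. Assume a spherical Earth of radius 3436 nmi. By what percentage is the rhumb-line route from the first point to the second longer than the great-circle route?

2.7%

Great circle: σ = 0.7859 rad → d_gc = Rσ = 2700.4 nmi
Rhumb: Δφ = +0.5166, Δλ = -1.0123, Δψ = +0.8431, q = Δφ/Δψ = 0.6128 → d_rh = R√(Δφ²+q²Δλ²) = 2773.7 nmi
Excess = (2773.7 − 2700.4) / 2700.4 = 73.3 / 2700.4 = 2.71% ≈ 2.7%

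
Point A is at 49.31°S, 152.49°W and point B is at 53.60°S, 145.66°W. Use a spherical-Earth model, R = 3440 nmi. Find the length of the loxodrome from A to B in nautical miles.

Rhumb course C = atan2(Δλ, Δψ) with Δψ = ln[tan(π/4+φ₂/2)/tan(π/4+φ₁/2)] = -0.1203, Δλ = +0.1192 → C = 135.26°
d = R·|Δφ| / |cos C| = 3440·0.07487 / 0.71026 = 363 nmi

363 nmi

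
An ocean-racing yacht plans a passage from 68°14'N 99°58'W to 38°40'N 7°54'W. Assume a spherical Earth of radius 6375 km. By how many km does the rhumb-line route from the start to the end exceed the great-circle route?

494 km

Great circle: cos σ = sin φ₁ sin φ₂ + cos φ₁ cos φ₂ cos Δλ,  σ = 0.9645 rad → d_gc = 6148.9 km
Rhumb line: Δψ = -0.9160, q = Δφ/Δψ = 0.5633, d_rh = R√(Δφ²+q²Δλ²) = 6642.5 km
Excess = 6642.5 − 6148.9 = 493.6 ≈ 494 km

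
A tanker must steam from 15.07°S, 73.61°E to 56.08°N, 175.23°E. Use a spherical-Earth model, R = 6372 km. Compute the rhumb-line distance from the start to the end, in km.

Δψ = ln[tan(π/4+φ₂/2)/tan(π/4+φ₁/2)] = +1.4537;  Δφ = +1.2418 rad,  Δλ = +1.7736 rad
q = Δφ/Δψ = 0.8543
d = R·√(Δφ² + q²Δλ²) = 6372·1.95899 = 12483 km

12483 km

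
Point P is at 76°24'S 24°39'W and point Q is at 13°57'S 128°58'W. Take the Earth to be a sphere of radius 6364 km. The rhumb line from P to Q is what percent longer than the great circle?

Great circle: σ = 1.3920 rad → d_gc = Rσ = 8858.4 km
Rhumb: Δφ = +1.0900, Δλ = -1.8207, Δψ = +1.8807, q = Δφ/Δψ = 0.5796 → d_rh = R√(Δφ²+q²Δλ²) = 9654.4 km
Excess = (9654.4 − 8858.4) / 8858.4 = 796.0 / 8858.4 = 8.99% ≈ 9.0%

9.0%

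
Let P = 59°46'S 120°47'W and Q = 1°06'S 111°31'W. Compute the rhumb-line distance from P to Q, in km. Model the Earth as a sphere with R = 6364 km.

6567 km

Rhumb course C = atan2(Δλ, Δψ) with Δψ = ln[tan(π/4+φ₂/2)/tan(π/4+φ₁/2)] = +1.2896, Δλ = +0.1617 → C = 7.15°
d = R·|Δφ| / |cos C| = 6364·1.02393 / 0.99223 = 6567 km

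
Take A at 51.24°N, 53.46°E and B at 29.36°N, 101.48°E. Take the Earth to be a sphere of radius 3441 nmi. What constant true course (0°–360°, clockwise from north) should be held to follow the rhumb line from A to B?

121.2°

Meridional parts: M(φ₁)=+1.0448, M(φ₂)=+0.5364 → ΔM = -0.5083;  Δλ = +0.8381 rad
tan C = Δλ / ΔM = -1.6487 → C = 121.24°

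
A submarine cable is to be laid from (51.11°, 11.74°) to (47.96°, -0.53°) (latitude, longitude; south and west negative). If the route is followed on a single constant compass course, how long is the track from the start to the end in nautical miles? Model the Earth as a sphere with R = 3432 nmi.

513 nmi

Rhumb course C = atan2(Δλ, Δψ) with Δψ = ln[tan(π/4+φ₂/2)/tan(π/4+φ₁/2)] = -0.0848, Δλ = -0.2142 → C = 248.41°
d = R·|Δφ| / |cos C| = 3432·0.05498 / 0.36799 = 513 nmi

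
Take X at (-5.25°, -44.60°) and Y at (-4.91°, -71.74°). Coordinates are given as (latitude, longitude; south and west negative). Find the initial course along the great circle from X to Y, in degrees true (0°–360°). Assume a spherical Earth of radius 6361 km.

269.5°

N = sin Δλ·cos φ₂ = -0.4545;  D = cos φ₁ sin φ₂ − sin φ₁ cos φ₂ cos Δλ = -0.0041
initial course = atan2(N, D) = 269.48°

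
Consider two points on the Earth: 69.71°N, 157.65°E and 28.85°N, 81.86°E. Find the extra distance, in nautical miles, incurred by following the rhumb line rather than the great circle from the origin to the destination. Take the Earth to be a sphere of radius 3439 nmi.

167 nmi

Great circle: cos σ = sin φ₁ sin φ₂ + cos φ₁ cos φ₂ cos Δλ,  σ = 1.0156 rad → d_gc = 3492.5 nmi
Rhumb line: Δψ = -1.1945, q = Δφ/Δψ = 0.5970, d_rh = R√(Δφ²+q²Δλ²) = 3659.4 nmi
Excess = 3659.4 − 3492.5 = 166.9 ≈ 167 nmi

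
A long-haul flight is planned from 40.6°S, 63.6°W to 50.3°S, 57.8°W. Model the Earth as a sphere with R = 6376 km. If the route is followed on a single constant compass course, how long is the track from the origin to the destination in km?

1170 km

Rhumb course C = atan2(Δλ, Δψ) with Δψ = ln[tan(π/4+φ₂/2)/tan(π/4+φ₁/2)] = -0.2422, Δλ = +0.1012 → C = 157.32°
d = R·|Δφ| / |cos C| = 6376·0.16930 / 0.92266 = 1170 km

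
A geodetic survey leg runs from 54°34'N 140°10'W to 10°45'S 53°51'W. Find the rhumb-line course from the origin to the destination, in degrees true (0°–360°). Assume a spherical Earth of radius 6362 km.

131.4°

Δψ = ln[tan(π/4+φ₂/2)/tan(π/4+φ₁/2)] = -1.3299
Δλ = +1.5065 rad (taken the short way round)
course = atan2(Δλ, Δψ) = 131.44°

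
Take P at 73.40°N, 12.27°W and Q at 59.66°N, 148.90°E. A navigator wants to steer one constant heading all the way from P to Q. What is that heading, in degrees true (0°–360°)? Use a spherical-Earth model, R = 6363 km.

102.4°

Δψ = ln[tan(π/4+φ₂/2)/tan(π/4+φ₁/2)] = -0.6198
Δλ = +2.8129 rad (taken the short way round)
course = atan2(Δλ, Δψ) = 102.43°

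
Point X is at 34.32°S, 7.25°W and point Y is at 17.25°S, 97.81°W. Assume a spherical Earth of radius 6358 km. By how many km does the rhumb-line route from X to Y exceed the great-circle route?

Great circle: cos σ = sin φ₁ sin φ₂ + cos φ₁ cos φ₂ cos Δλ,  σ = 1.4106 rad → d_gc = 8968.8 km
Rhumb line: Δψ = +0.3327, q = Δφ/Δψ = 0.8955, d_rh = R√(Δφ²+q²Δλ²) = 9196.6 km
Excess = 9196.6 − 8968.8 = 227.8 ≈ 228 km

228 km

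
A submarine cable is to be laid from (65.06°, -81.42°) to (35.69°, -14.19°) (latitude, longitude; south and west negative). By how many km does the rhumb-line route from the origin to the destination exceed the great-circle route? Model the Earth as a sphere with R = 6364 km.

Great circle: cos σ = sin φ₁ sin φ₂ + cos φ₁ cos φ₂ cos Δλ,  σ = 0.8479 rad → d_gc = 5396.2 km
Rhumb line: Δψ = -0.8413, q = Δφ/Δψ = 0.6093, d_rh = R√(Δφ²+q²Δλ²) = 5598.4 km
Excess = 5598.4 − 5396.2 = 202.2 ≈ 202 km

202 km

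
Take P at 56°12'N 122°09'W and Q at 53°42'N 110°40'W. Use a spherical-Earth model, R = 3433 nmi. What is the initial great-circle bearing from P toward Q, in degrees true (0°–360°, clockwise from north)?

N = sin Δλ·cos φ₂ = +0.1179;  D = cos φ₁ sin φ₂ − sin φ₁ cos φ₂ cos Δλ = -0.0338
initial course = atan2(N, D) = 105.99°

106.0°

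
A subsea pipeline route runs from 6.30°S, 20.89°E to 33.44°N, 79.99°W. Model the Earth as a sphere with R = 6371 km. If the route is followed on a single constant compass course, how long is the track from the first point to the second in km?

Δψ = ln[tan(π/4+φ₂/2)/tan(π/4+φ₁/2)] = +0.7301;  Δφ = +0.6936 rad,  Δλ = -1.7607 rad
q = Δφ/Δψ = 0.9500
d = R·√(Δφ² + q²Δλ²) = 6371·1.81079 = 11537 km

11537 km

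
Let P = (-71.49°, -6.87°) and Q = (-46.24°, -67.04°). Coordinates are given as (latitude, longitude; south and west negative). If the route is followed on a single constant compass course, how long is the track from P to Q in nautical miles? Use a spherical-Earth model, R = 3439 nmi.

Δψ = ln[tan(π/4+φ₂/2)/tan(π/4+φ₁/2)] = +0.9020;  Δφ = +0.4407 rad,  Δλ = -1.0502 rad
q = Δφ/Δψ = 0.4886
d = R·√(Δφ² + q²Δλ²) = 3439·0.67637 = 2326 nmi

2326 nmi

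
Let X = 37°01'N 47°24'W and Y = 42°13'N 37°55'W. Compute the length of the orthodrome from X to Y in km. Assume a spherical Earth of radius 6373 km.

cos σ = sin φ₁ sin φ₂ + cos φ₁ cos φ₂ cos Δλ
      = sin(37.02°)sin(42.22°) + cos(37.02°)cos(42.22°)cos(9.48°) = 0.9878
σ = 8.958° → d = Rσ = 6373·0.15635 = 996 km

996 km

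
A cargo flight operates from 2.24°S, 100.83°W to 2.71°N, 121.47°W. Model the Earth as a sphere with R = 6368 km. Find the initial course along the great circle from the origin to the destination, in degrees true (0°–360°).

283.4°

N = sin Δλ·cos φ₂ = -0.3521;  D = cos φ₁ sin φ₂ − sin φ₁ cos φ₂ cos Δλ = +0.0838
initial course = atan2(N, D) = 283.38°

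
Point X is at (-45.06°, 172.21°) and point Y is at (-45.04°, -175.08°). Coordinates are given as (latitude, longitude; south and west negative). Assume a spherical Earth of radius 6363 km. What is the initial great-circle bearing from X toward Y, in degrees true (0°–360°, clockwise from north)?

θ = atan2( sin Δλ·cos φ₂ ,  cos φ₁ sin φ₂ − sin φ₁ cos φ₂ cos Δλ )
  = atan2(+0.1555, -0.0119) = 94.38°

94.4°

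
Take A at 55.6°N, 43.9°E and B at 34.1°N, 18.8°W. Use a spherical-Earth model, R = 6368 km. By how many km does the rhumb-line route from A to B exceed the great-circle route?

Great circle: cos σ = sin φ₁ sin φ₂ + cos φ₁ cos φ₂ cos Δλ,  σ = 0.8269 rad → d_gc = 5265.7 km
Rhumb line: Δψ = -0.5389, q = Δφ/Δψ = 0.6964, d_rh = R√(Δφ²+q²Δλ²) = 5409.1 km
Excess = 5409.1 − 5265.7 = 143.4 ≈ 143 km

143 km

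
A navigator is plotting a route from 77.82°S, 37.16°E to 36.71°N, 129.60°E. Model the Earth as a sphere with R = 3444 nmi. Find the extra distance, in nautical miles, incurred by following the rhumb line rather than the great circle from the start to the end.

Great circle: cos σ = sin φ₁ sin φ₂ + cos φ₁ cos φ₂ cos Δλ,  σ = 2.2037 rad → d_gc = 7589.6 nmi
Rhumb line: Δψ = +2.9275, q = Δφ/Δψ = 0.6828, d_rh = R√(Δφ²+q²Δλ²) = 7860.6 nmi
Excess = 7860.6 − 7589.6 = 271.0 ≈ 271 nmi

271 nmi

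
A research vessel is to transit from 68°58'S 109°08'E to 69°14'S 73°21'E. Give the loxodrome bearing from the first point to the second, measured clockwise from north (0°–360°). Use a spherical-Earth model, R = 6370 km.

Δψ = ln[tan(π/4+φ₂/2)/tan(π/4+φ₁/2)] = -0.0130
Δλ = -0.6245 rad (taken the short way round)
course = atan2(Δλ, Δψ) = 268.80°

268.8°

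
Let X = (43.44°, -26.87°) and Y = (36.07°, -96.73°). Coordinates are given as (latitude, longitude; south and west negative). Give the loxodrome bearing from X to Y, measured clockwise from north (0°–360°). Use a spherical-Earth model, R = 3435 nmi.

262.2°

Meridional parts: M(φ₁)=+0.8434, M(φ₂)=+0.6758 → ΔM = -0.1676;  Δλ = -1.2193 rad
tan C = Δλ / ΔM = +7.2753 → C = 262.17°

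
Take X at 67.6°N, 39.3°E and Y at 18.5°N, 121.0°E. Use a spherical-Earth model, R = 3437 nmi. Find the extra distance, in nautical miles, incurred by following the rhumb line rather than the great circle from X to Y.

203 nmi

Great circle: cos σ = sin φ₁ sin φ₂ + cos φ₁ cos φ₂ cos Δλ,  σ = 1.2180 rad → d_gc = 4186.2 nmi
Rhumb line: Δψ = -1.2908, q = Δφ/Δψ = 0.6639, d_rh = R√(Δφ²+q²Δλ²) = 4388.8 nmi
Excess = 4388.8 − 4186.2 = 202.6 ≈ 203 nmi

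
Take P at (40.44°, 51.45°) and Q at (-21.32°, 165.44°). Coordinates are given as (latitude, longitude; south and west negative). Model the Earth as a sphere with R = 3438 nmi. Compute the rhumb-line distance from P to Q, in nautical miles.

Rhumb course C = atan2(Δλ, Δψ) with Δψ = ln[tan(π/4+φ₂/2)/tan(π/4+φ₁/2)] = -1.1540, Δλ = +1.9895 → C = 120.11°
d = R·|Δφ| / |cos C| = 3438·1.07792 / 0.50174 = 7386 nmi

7386 nmi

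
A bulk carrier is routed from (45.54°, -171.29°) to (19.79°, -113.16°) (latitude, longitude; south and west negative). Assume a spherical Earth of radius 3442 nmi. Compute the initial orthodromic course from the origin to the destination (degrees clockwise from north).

98.4°

θ = atan2( sin Δλ·cos φ₂ ,  cos φ₁ sin φ₂ − sin φ₁ cos φ₂ cos Δλ )
  = atan2(+0.7991, -0.1175) = 98.36°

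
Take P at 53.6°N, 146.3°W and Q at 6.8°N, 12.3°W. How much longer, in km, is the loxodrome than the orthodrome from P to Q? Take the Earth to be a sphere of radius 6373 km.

1269 km

Great circle: cos σ = sin φ₁ sin φ₂ + cos φ₁ cos φ₂ cos Δλ,  σ = 1.8902 rad → d_gc = 12046.4 km
Rhumb line: Δψ = -0.9934, q = Δφ/Δψ = 0.8222, d_rh = R√(Δφ²+q²Δλ²) = 13315.1 km
Excess = 13315.1 − 12046.4 = 1268.7 ≈ 1269 km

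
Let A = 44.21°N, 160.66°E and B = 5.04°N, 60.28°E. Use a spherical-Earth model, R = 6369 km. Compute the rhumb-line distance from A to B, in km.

Δψ = ln[tan(π/4+φ₂/2)/tan(π/4+φ₁/2)] = -0.7739;  Δφ = -0.6836 rad,  Δλ = -1.7520 rad
q = Δφ/Δψ = 0.8833
d = R·√(Δφ² + q²Δλ²) = 6369·1.69186 = 10775 km

10775 km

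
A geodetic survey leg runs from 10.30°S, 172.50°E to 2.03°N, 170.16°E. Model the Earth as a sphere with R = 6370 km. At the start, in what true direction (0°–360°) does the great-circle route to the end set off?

N = sin Δλ·cos φ₂ = -0.0408;  D = cos φ₁ sin φ₂ − sin φ₁ cos φ₂ cos Δλ = +0.2134
initial course = atan2(N, D) = 349.17°

349.2°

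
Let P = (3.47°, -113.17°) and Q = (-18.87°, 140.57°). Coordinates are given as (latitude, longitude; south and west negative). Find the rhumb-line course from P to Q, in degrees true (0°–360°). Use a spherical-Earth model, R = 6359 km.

257.9°

Δψ = ln[tan(π/4+φ₂/2)/tan(π/4+φ₁/2)] = -0.3961
Δλ = -1.8546 rad (taken the short way round)
course = atan2(Δλ, Δψ) = 257.95°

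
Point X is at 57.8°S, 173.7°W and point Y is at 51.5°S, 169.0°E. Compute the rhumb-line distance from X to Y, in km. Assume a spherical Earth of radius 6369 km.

Rhumb course C = atan2(Δλ, Δψ) with Δψ = ln[tan(π/4+φ₂/2)/tan(π/4+φ₁/2)] = +0.1905, Δλ = -0.3019 → C = 302.25°
d = R·|Δφ| / |cos C| = 6369·0.10996 / 0.53364 = 1312 km

1312 km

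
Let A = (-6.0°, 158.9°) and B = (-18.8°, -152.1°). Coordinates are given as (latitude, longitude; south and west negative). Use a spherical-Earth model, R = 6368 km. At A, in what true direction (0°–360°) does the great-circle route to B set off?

θ = atan2( sin Δλ·cos φ₂ ,  cos φ₁ sin φ₂ − sin φ₁ cos φ₂ cos Δλ )
  = atan2(+0.7144, -0.2556) = 109.68°

109.7°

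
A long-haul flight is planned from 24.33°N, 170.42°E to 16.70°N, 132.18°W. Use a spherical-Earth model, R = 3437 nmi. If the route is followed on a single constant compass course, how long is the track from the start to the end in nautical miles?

Δψ = ln[tan(π/4+φ₂/2)/tan(π/4+φ₁/2)] = -0.1423;  Δφ = -0.1332 rad,  Δλ = +1.0018 rad
q = Δφ/Δψ = 0.9357
d = R·√(Δφ² + q²Δλ²) = 3437·0.94681 = 3254 nmi

3254 nmi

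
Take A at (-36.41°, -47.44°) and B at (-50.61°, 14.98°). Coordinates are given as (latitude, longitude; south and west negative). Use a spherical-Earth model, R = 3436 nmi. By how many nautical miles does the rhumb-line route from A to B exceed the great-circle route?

Great circle: cos σ = sin φ₁ sin φ₂ + cos φ₁ cos φ₂ cos Δλ,  σ = 0.8021 rad → d_gc = 2756.09 nmi
Rhumb line: Δψ = -0.3442, q = Δφ/Δψ = 0.7200, d_rh = R√(Δφ²+q²Δλ²) = 2826.57 nmi
Excess = 2826.57 − 2756.09 = 70.48 ≈ 70 nmi

70 nmi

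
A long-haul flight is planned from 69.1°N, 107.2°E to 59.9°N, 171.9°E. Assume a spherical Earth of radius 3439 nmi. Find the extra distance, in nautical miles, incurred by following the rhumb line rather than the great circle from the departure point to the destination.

Great circle: cos σ = sin φ₁ sin φ₂ + cos φ₁ cos φ₂ cos Δλ,  σ = 0.4850 rad → d_gc = 1667.8 nmi
Rhumb line: Δψ = -0.3770, q = Δφ/Δψ = 0.4259, d_rh = R√(Δφ²+q²Δλ²) = 1743.8 nmi
Excess = 1743.8 − 1667.8 = 76.0 ≈ 76 nmi

76 nmi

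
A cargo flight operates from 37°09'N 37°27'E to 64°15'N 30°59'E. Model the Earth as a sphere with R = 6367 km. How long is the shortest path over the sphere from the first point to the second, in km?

3042 km

Haversine: a = sin²(Δφ/2)+cos φ₁ cos φ₂ sin²(Δλ/2) = 0.05600;  σ = 2·atan2(√a,√(1−a))
σ = 27.376° → d = Rσ = 6367·0.47780 = 3042 km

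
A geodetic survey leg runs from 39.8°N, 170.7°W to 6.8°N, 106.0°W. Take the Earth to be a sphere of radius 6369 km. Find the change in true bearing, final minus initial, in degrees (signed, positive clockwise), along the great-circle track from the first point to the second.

Initial bearing θ₁ = atan2(sin Δλ cos φ₂, cos φ₁ sin φ₂ − sin φ₁ cos φ₂ cos Δλ) = 101.38°
Final bearing θ₂ = (initial bearing from the destination back to the start) + 180° = 130.67°
Δθ = θ₂ − θ₁ = +29.3°

+29.3°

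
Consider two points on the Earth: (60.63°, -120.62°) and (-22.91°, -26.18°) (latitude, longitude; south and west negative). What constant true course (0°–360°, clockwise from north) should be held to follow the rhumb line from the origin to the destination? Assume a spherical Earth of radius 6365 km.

136.7°

Δψ = ln[tan(π/4+φ₂/2)/tan(π/4+φ₁/2)] = -1.7501
Δλ = +1.6483 rad (taken the short way round)
course = atan2(Δλ, Δψ) = 136.72°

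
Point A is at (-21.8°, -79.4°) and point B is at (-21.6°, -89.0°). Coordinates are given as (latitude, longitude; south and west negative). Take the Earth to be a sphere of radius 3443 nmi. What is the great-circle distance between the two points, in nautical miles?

Haversine: a = sin²(Δφ/2)+cos φ₁ cos φ₂ sin²(Δλ/2) = 0.00605;  σ = 2·atan2(√a,√(1−a))
σ = 8.920° → d = Rσ = 3443·0.15569 = 536 nmi

536 nmi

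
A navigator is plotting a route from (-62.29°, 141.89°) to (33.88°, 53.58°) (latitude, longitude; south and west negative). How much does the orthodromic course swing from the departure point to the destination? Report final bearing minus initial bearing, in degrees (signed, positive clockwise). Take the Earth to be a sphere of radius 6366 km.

+39.3°

At departure: θ₁ = atan2(sin Δλ cos φ₂, cos φ₁ sin φ₂ − sin φ₁ cos φ₂ cos Δλ) = 288.70°
At arrival: θ₂ = atan2(sin Δλ cos φ₁, −cos φ₂ sin φ₁ + sin φ₂ cos φ₁ cos Δλ) = 327.96°
Δθ = θ₂ − θ₁ = +39.3°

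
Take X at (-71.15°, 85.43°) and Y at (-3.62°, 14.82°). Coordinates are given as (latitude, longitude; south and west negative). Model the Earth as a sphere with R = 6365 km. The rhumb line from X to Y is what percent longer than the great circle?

Great circle: σ = 1.4032 rad → d_gc = Rσ = 8931.4 km
Rhumb: Δφ = +1.1786, Δλ = -1.2324, Δψ = +1.7326, q = Δφ/Δψ = 0.6803 → d_rh = R√(Δφ²+q²Δλ²) = 9206.2 km
Excess = (9206.2 − 8931.4) / 8931.4 = 274.8 / 8931.4 = 3.08% ≈ 3.1%

3.1%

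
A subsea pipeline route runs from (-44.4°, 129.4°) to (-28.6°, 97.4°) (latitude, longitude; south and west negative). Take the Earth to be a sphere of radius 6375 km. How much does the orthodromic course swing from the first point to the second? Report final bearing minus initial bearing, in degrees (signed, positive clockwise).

+19.5°

Initial bearing θ₁ = atan2(sin Δλ cos φ₂, cos φ₁ sin φ₂ − sin φ₁ cos φ₂ cos Δλ) = 291.04°
Final bearing θ₂ = (initial bearing from the destination back to the start) + 180° = 310.58°
Δθ = θ₂ − θ₁ = +19.5°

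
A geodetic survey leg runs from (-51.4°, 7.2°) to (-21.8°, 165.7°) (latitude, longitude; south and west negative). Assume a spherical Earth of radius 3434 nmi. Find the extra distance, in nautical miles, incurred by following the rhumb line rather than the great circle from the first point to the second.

Great circle: cos σ = sin φ₁ sin φ₂ + cos φ₁ cos φ₂ cos Δλ,  σ = 1.8222 rad → d_gc = 6257.3 nmi
Rhumb line: Δψ = +0.6593, q = Δφ/Δψ = 0.7836, d_rh = R√(Δφ²+q²Δλ²) = 7652.7 nmi
Excess = 7652.7 − 6257.3 = 1395.4 ≈ 1395 nmi

1395 nmi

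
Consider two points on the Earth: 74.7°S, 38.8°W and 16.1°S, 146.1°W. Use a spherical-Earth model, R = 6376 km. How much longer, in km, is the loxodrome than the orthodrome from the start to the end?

849 km

Great circle: cos σ = sin φ₁ sin φ₂ + cos φ₁ cos φ₂ cos Δλ,  σ = 1.3775 rad → d_gc = 8782.9 km
Rhumb line: Δψ = +1.7228, q = Δφ/Δψ = 0.5937, d_rh = R√(Δφ²+q²Δλ²) = 9632.0 km
Excess = 9632.0 − 8782.9 = 849.1 ≈ 849 km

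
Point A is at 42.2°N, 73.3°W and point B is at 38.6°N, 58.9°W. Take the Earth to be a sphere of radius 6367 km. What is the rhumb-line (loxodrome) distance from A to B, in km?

1282 km

Rhumb course C = atan2(Δλ, Δψ) with Δψ = ln[tan(π/4+φ₂/2)/tan(π/4+φ₁/2)] = -0.0825, Δλ = +0.2513 → C = 108.18°
d = R·|Δφ| / |cos C| = 6367·0.06283 / 0.31202 = 1282 km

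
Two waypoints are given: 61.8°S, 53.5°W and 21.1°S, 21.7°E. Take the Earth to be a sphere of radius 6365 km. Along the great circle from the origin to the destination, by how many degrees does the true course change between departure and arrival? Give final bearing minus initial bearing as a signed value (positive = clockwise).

-57.1°

At departure: θ₁ = atan2(sin Δλ cos φ₂, cos φ₁ sin φ₂ − sin φ₁ cos φ₂ cos Δλ) = 87.47°
At arrival: θ₂ = atan2(sin Δλ cos φ₁, −cos φ₂ sin φ₁ + sin φ₂ cos φ₁ cos Δλ) = 30.40°
Δθ = θ₂ − θ₁ = -57.1°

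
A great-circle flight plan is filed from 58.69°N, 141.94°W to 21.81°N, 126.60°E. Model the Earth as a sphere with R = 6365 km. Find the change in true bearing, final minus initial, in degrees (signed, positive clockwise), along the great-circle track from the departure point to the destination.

At departure: θ₁ = atan2(sin Δλ cos φ₂, cos φ₁ sin φ₂ − sin φ₁ cos φ₂ cos Δλ) = 282.94°
At arrival: θ₂ = atan2(sin Δλ cos φ₁, −cos φ₂ sin φ₁ + sin φ₂ cos φ₁ cos Δλ) = 213.06°
Δθ = θ₂ − θ₁ = -69.9°

-69.9°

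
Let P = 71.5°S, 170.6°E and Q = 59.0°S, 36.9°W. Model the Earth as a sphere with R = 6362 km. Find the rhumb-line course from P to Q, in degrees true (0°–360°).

Δψ = ln[tan(π/4+φ₂/2)/tan(π/4+φ₁/2)] = +0.5323
Δλ = +2.6616 rad (taken the short way round)
course = atan2(Δλ, Δψ) = 78.69°

78.7°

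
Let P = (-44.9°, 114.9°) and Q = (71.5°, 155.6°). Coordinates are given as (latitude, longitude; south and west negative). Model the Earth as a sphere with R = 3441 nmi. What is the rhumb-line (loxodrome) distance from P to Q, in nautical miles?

7230 nmi

Δψ = ln[tan(π/4+φ₂/2)/tan(π/4+φ₁/2)] = +2.6938;  Δφ = +2.0316 rad,  Δλ = +0.7103 rad
q = Δφ/Δψ = 0.7542
d = R·√(Δφ² + q²Δλ²) = 3441·2.10101 = 7230 nmi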